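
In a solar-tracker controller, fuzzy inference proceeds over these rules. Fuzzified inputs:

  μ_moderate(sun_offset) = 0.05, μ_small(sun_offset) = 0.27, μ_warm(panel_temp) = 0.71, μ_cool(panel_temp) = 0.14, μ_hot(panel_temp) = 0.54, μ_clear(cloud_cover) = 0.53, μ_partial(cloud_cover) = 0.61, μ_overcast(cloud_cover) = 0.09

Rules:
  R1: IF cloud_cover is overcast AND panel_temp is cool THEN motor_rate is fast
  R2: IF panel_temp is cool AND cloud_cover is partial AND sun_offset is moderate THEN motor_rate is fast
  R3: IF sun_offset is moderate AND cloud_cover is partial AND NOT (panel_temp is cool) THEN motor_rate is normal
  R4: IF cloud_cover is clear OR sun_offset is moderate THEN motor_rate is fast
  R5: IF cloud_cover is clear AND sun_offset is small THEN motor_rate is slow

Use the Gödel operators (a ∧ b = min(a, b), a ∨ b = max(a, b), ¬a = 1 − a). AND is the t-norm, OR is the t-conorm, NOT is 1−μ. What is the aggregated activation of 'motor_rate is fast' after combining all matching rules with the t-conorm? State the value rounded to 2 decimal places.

0.53

R1: overcast=0.09, cool=0.14; AND[min(a, b)] → w = 0.09
R2: cool=0.14, partial=0.61, moderate=0.05; AND[min(a, b)] → w = 0.05
R3: moderate=0.05, partial=0.61, ¬cool=1−0.14=0.86; AND[min(a, b)] → w = 0.05
R4: clear=0.53, moderate=0.05; OR[max(a, b)] → w = 0.53
R5: clear=0.53, small=0.27; AND[min(a, b)] → w = 0.27
Rules with consequent 'fast': {R1, R2, R4} → strengths 0.09, 0.05, 0.53
Aggregate via t-conorm [max(a, b)]: 0.53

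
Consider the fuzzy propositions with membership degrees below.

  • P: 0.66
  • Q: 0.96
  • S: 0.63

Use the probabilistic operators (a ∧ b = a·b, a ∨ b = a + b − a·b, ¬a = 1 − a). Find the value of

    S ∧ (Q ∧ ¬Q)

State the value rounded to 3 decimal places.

¬Q = 1 − 0.9600 = 0.0400
Q ∧ ¬Q = a·b on (0.9600, 0.0400) = 0.0384
S ∧ (Q ∧ ¬Q) = a·b on (0.6300, 0.0384) = 0.0242

0.024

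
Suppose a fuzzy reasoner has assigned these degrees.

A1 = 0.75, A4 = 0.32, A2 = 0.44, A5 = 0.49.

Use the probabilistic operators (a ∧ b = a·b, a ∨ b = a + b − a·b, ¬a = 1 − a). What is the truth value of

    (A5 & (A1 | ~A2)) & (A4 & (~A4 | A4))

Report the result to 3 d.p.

0.109

~A2 = 1 − 0.4400 = 0.5600
A1 | ~A2 = a + b − a·b on (0.7500, 0.5600) = 0.8900
A5 & (A1 | ~A2) = a·b on (0.4900, 0.8900) = 0.4361
~A4 = 1 − 0.3200 = 0.6800
~A4 | A4 = a + b − a·b on (0.6800, 0.3200) = 0.7824
A4 & (~A4 | A4) = a·b on (0.3200, 0.7824) = 0.2504
(A5 & (A1 | ~A2)) & (A4 & (~A4 | A4)) = a·b on (0.4361, 0.2504) = 0.1092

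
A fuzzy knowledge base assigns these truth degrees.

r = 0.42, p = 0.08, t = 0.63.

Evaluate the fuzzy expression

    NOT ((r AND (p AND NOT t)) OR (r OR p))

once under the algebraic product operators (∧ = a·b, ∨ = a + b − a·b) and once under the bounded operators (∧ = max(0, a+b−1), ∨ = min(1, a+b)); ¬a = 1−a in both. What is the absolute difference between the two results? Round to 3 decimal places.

0.027

Under algebraic product:
  NOT t = 1 − 0.6300 = 0.3700
  p AND NOT t = a·b on (0.0800, 0.3700) = 0.0296
  r AND (p AND NOT t) = a·b on (0.4200, 0.0296) = 0.0124
  r OR p = a + b − a·b on (0.4200, 0.0800) = 0.4664
  (r AND (p AND NOT t)) OR (r OR p) = a + b − a·b on (0.0124, 0.4664) = 0.4730
  NOT ((r AND (p AND NOT t)) OR (r OR p)) = 1 − 0.4730 = 0.5270
  → value = 0.5270
Under bounded:
  NOT t = 1 − 0.63 = 0.37
  p AND NOT t = max(0, a+b−1) on (0.08, 0.37) = 0.00
  r AND (p AND NOT t) = max(0, a+b−1) on (0.42, 0.00) = 0.00
  r OR p = min(1, a+b) on (0.42, 0.08) = 0.50
  (r AND (p AND NOT t)) OR (r OR p) = min(1, a+b) on (0.00, 0.50) = 0.50
  NOT ((r AND (p AND NOT t)) OR (r OR p)) = 1 − 0.50 = 0.50
  → value = 0.5000
|0.5270 − 0.5000| = 0.027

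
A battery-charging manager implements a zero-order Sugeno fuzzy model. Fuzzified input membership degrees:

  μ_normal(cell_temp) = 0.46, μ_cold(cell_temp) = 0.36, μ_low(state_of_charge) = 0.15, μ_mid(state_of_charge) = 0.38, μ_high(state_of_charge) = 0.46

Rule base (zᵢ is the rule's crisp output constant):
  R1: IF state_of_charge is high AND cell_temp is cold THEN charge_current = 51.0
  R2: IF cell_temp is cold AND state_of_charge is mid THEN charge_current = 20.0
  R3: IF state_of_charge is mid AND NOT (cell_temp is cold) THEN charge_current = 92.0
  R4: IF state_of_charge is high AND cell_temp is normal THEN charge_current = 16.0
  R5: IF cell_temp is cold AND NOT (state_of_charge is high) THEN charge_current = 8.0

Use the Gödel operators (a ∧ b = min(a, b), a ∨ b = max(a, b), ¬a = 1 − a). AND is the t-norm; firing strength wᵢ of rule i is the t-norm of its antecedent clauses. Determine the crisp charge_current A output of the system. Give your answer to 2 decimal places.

R1 (z=51.0): high=0.46, cold=0.36; AND[min(a, b)] → w = 0.36
R2 (z=20.0): cold=0.36, mid=0.38; AND[min(a, b)] → w = 0.36
R3 (z=92.0): mid=0.38, ¬cold=1−0.36=0.64; AND[min(a, b)] → w = 0.38
R4 (z=16.0): high=0.46, normal=0.46; AND[min(a, b)] → w = 0.46
R5 (z=8.0): cold=0.36, ¬high=1−0.46=0.54; AND[min(a, b)] → w = 0.36
Weighted average = (0.36·51.0 + 0.36·20.0 + 0.38·92.0 + 0.46·16.0 + 0.36·8.0) / (0.36 + 0.36 + 0.38 + 0.46 + 0.36)
  = 70.7600 / 1.9200 = 36.85

36.85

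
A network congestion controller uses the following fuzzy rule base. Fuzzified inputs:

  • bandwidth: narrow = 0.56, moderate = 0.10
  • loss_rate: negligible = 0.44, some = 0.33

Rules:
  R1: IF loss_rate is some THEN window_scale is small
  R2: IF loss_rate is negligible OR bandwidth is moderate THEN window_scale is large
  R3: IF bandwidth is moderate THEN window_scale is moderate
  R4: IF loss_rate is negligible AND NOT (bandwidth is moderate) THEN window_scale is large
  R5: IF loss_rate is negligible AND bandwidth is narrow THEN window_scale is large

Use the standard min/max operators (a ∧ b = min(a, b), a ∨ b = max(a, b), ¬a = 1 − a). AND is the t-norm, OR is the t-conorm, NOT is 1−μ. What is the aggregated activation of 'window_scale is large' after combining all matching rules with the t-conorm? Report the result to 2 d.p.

0.44

R1: some=0.33 → w = 0.33
R2: negligible=0.44, moderate=0.10; OR[max(a, b)] → w = 0.44
R3: moderate=0.10 → w = 0.10
R4: negligible=0.44, ¬moderate=1−0.10=0.90; AND[min(a, b)] → w = 0.44
R5: negligible=0.44, narrow=0.56; AND[min(a, b)] → w = 0.44
Rules with consequent 'large': {R2, R4, R5} → strengths 0.44, 0.44, 0.44
Aggregate via t-conorm [max(a, b)]: 0.44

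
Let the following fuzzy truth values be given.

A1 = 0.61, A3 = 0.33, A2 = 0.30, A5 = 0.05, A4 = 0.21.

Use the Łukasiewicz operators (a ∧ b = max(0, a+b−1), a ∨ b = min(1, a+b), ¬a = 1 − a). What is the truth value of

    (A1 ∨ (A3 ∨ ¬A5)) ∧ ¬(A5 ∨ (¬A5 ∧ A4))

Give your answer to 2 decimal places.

¬A5 = 1 − 0.05 = 0.95
A3 ∨ ¬A5 = min(1, a+b) on (0.33, 0.95) = 1.00
A1 ∨ (A3 ∨ ¬A5) = min(1, a+b) on (0.61, 1.00) = 1.00
¬A5 = 1 − 0.05 = 0.95
¬A5 ∧ A4 = max(0, a+b−1) on (0.95, 0.21) = 0.16
A5 ∨ (¬A5 ∧ A4) = min(1, a+b) on (0.05, 0.16) = 0.21
¬(A5 ∨ (¬A5 ∧ A4)) = 1 − 0.21 = 0.79
(A1 ∨ (A3 ∨ ¬A5)) ∧ ¬(A5 ∨ (¬A5 ∧ A4)) = max(0, a+b−1) on (1.00, 0.79) = 0.79

0.79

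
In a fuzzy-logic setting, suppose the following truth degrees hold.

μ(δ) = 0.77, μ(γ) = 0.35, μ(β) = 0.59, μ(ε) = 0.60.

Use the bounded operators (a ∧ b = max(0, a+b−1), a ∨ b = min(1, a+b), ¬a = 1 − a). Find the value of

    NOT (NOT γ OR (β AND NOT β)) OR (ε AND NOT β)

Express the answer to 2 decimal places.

0.36

NOT γ = 1 − 0.35 = 0.65
NOT β = 1 − 0.59 = 0.41
β AND NOT β = max(0, a+b−1) on (0.59, 0.41) = 0.00
NOT γ OR (β AND NOT β) = min(1, a+b) on (0.65, 0.00) = 0.65
NOT (NOT γ OR (β AND NOT β)) = 1 − 0.65 = 0.35
NOT β = 1 − 0.59 = 0.41
ε AND NOT β = max(0, a+b−1) on (0.60, 0.41) = 0.01
NOT (NOT γ OR (β AND NOT β)) OR (ε AND NOT β) = min(1, a+b) on (0.35, 0.01) = 0.36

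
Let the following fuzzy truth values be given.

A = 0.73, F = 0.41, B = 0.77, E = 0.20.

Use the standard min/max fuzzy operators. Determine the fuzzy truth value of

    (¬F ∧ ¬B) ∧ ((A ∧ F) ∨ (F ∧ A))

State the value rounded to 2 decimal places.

0.23

¬F = 1 − 0.41 = 0.59
¬B = 1 − 0.77 = 0.23
¬F ∧ ¬B = min(a, b) on (0.59, 0.23) = 0.23
A ∧ F = min(a, b) on (0.73, 0.41) = 0.41
F ∧ A = min(a, b) on (0.41, 0.73) = 0.41
(A ∧ F) ∨ (F ∧ A) = max(a, b) on (0.41, 0.41) = 0.41
(¬F ∧ ¬B) ∧ ((A ∧ F) ∨ (F ∧ A)) = min(a, b) on (0.23, 0.41) = 0.23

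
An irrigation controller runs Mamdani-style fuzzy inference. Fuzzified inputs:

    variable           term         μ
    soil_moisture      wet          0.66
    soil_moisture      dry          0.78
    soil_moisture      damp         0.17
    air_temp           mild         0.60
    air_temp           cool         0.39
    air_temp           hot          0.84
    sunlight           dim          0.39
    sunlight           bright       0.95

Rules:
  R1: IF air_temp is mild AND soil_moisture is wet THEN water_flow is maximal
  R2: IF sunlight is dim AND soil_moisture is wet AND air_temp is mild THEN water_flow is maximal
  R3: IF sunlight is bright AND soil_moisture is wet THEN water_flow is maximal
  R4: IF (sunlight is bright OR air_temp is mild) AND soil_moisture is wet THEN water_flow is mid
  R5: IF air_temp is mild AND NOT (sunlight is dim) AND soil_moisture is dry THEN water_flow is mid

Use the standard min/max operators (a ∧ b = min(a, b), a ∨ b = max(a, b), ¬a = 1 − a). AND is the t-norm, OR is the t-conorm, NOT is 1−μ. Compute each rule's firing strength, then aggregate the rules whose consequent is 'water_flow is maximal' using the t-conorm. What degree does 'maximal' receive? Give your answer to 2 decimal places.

R1: mild=0.60, wet=0.66; AND[min(a, b)] → w = 0.60
R2: dim=0.39, wet=0.66, mild=0.60; AND[min(a, b)] → w = 0.39
R3: bright=0.95, wet=0.66; AND[min(a, b)] → w = 0.66
R4: (bright=0.95 OR mild=0.60) = 0.95; AND[min(a, b)] with wet=0.66 → w = 0.66
R5: mild=0.60, ¬dim=1−0.39=0.61, dry=0.78; AND[min(a, b)] → w = 0.60
Rules with consequent 'maximal': {R1, R2, R3} → strengths 0.60, 0.39, 0.66
Aggregate via t-conorm [max(a, b)]: 0.66

0.66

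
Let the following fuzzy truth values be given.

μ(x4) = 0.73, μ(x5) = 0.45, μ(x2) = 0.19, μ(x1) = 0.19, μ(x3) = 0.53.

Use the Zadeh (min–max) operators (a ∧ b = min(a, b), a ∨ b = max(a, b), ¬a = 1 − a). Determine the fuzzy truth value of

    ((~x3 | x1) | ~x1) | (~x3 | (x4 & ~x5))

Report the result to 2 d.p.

0.81

~x3 = 1 − 0.53 = 0.47
~x3 | x1 = max(a, b) on (0.47, 0.19) = 0.47
~x1 = 1 − 0.19 = 0.81
(~x3 | x1) | ~x1 = max(a, b) on (0.47, 0.81) = 0.81
~x3 = 1 − 0.53 = 0.47
~x5 = 1 − 0.45 = 0.55
x4 & ~x5 = min(a, b) on (0.73, 0.55) = 0.55
~x3 | (x4 & ~x5) = max(a, b) on (0.47, 0.55) = 0.55
((~x3 | x1) | ~x1) | (~x3 | (x4 & ~x5)) = max(a, b) on (0.81, 0.55) = 0.81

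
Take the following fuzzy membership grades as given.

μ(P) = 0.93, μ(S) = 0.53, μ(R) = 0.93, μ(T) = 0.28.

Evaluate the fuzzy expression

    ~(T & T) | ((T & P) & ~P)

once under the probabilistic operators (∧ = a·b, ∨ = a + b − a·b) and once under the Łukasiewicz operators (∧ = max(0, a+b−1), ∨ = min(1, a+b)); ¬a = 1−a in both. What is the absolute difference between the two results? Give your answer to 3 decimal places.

0.077

Under probabilistic:
  T & T = a·b on (0.2800, 0.2800) = 0.0784
  ~(T & T) = 1 − 0.0784 = 0.9216
  T & P = a·b on (0.2800, 0.9300) = 0.2604
  ~P = 1 − 0.9300 = 0.0700
  (T & P) & ~P = a·b on (0.2604, 0.0700) = 0.0182
  ~(T & T) | ((T & P) & ~P) = a + b − a·b on (0.9216, 0.0182) = 0.9230
  → value = 0.9230
Under Łukasiewicz:
  T & T = max(0, a+b−1) on (0.28, 0.28) = 0.00
  ~(T & T) = 1 − 0.00 = 1.00
  T & P = max(0, a+b−1) on (0.28, 0.93) = 0.21
  ~P = 1 − 0.93 = 0.07
  (T & P) & ~P = max(0, a+b−1) on (0.21, 0.07) = 0.00
  ~(T & T) | ((T & P) & ~P) = min(1, a+b) on (1.00, 0.00) = 1.00
  → value = 1.0000
|0.9230 − 1.0000| = 0.077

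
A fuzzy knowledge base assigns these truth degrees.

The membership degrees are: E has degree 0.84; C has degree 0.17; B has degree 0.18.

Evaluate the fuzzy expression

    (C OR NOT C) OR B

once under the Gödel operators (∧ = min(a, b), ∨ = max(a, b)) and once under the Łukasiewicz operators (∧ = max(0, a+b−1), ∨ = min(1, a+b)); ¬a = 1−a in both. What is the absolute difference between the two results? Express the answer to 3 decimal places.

Under Gödel:
  NOT C = 1 − 0.17 = 0.83
  C OR NOT C = max(a, b) on (0.17, 0.83) = 0.83
  (C OR NOT C) OR B = max(a, b) on (0.83, 0.18) = 0.83
  → value = 0.8300
Under Łukasiewicz:
  NOT C = 1 − 0.17 = 0.83
  C OR NOT C = min(1, a+b) on (0.17, 0.83) = 1.00
  (C OR NOT C) OR B = min(1, a+b) on (1.00, 0.18) = 1.00
  → value = 1.0000
|0.8300 − 1.0000| = 0.170

0.170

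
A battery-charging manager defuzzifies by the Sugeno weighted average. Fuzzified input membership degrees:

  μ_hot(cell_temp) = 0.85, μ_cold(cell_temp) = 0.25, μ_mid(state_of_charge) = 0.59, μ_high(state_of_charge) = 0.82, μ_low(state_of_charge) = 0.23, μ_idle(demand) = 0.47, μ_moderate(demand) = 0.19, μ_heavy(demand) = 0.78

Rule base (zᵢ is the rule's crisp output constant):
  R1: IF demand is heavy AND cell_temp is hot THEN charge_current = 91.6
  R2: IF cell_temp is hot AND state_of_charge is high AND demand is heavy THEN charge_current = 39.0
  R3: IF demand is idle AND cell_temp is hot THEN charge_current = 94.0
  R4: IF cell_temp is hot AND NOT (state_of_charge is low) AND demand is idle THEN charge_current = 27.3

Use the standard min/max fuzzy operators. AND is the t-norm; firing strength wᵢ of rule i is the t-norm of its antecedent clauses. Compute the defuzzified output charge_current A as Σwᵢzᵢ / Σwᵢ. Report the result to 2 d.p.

R1 (z=91.6): heavy=0.78, hot=0.85; AND[min(a, b)] → w = 0.78
R2 (z=39.0): hot=0.85, high=0.82, heavy=0.78; AND[min(a, b)] → w = 0.78
R3 (z=94.0): idle=0.47, hot=0.85; AND[min(a, b)] → w = 0.47
R4 (z=27.3): hot=0.85, ¬low=1−0.23=0.77, idle=0.47; AND[min(a, b)] → w = 0.47
Weighted average = (0.78·91.6 + 0.78·39.0 + 0.47·94.0 + 0.47·27.3) / (0.78 + 0.78 + 0.47 + 0.47)
  = 158.8790 / 2.5000 = 63.55

63.55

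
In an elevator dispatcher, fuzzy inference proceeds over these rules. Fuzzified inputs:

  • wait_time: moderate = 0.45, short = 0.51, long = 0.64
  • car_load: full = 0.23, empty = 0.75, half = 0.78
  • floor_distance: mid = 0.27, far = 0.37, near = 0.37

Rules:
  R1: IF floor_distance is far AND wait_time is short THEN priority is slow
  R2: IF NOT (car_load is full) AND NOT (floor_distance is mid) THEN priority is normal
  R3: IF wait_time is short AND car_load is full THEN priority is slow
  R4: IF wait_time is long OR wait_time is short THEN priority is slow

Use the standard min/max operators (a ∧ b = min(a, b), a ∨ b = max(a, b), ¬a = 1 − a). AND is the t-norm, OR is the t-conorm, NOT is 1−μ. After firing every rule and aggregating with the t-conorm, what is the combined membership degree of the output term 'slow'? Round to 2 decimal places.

R1: far=0.37, short=0.51; AND[min(a, b)] → w = 0.37
R2: ¬full=1−0.23=0.77, ¬mid=1−0.27=0.73; AND[min(a, b)] → w = 0.73
R3: short=0.51, full=0.23; AND[min(a, b)] → w = 0.23
R4: long=0.64, short=0.51; OR[max(a, b)] → w = 0.64
Rules with consequent 'slow': {R1, R3, R4} → strengths 0.37, 0.23, 0.64
Aggregate via t-conorm [max(a, b)]: 0.64

0.64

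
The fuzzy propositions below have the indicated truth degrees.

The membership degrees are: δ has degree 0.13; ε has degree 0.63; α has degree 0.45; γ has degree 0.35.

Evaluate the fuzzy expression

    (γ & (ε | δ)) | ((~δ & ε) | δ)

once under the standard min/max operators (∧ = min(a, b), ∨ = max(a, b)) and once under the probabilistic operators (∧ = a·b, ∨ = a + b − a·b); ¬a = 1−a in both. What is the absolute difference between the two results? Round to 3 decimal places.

Under standard min/max:
  ε | δ = max(a, b) on (0.63, 0.13) = 0.63
  γ & (ε | δ) = min(a, b) on (0.35, 0.63) = 0.35
  ~δ = 1 − 0.13 = 0.87
  ~δ & ε = min(a, b) on (0.87, 0.63) = 0.63
  (~δ & ε) | δ = max(a, b) on (0.63, 0.13) = 0.63
  (γ & (ε | δ)) | ((~δ & ε) | δ) = max(a, b) on (0.35, 0.63) = 0.63
  → value = 0.6300
Under probabilistic:
  ε | δ = a + b − a·b on (0.6300, 0.1300) = 0.6781
  γ & (ε | δ) = a·b on (0.3500, 0.6781) = 0.2373
  ~δ = 1 − 0.1300 = 0.8700
  ~δ & ε = a·b on (0.8700, 0.6300) = 0.5481
  (~δ & ε) | δ = a + b − a·b on (0.5481, 0.1300) = 0.6068
  (γ & (ε | δ)) | ((~δ & ε) | δ) = a + b − a·b on (0.2373, 0.6068) = 0.7002
  → value = 0.7002
|0.6300 − 0.7002| = 0.070

0.070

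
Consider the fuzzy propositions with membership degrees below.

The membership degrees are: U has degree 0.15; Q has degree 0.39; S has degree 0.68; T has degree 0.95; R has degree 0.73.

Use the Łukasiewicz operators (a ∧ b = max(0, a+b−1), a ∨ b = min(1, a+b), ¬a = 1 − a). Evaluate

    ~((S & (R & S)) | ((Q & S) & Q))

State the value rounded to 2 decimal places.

0.91

R & S = max(0, a+b−1) on (0.73, 0.68) = 0.41
S & (R & S) = max(0, a+b−1) on (0.68, 0.41) = 0.09
Q & S = max(0, a+b−1) on (0.39, 0.68) = 0.07
(Q & S) & Q = max(0, a+b−1) on (0.07, 0.39) = 0.00
(S & (R & S)) | ((Q & S) & Q) = min(1, a+b) on (0.09, 0.00) = 0.09
~((S & (R & S)) | ((Q & S) & Q)) = 1 − 0.09 = 0.91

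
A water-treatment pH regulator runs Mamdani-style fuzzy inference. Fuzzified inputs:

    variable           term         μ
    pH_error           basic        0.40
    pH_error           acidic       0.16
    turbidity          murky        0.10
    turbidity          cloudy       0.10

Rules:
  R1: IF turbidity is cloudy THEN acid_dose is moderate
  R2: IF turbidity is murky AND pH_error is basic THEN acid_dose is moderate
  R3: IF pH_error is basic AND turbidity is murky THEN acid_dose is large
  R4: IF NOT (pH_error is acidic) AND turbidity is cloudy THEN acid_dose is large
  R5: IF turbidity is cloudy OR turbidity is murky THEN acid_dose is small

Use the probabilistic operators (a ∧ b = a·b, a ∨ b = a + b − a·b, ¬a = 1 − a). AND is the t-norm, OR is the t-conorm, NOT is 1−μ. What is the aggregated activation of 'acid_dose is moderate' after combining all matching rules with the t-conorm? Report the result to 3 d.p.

0.136

R1: cloudy=0.10 → w = 0.1000
R2: murky=0.10, basic=0.40; AND[a·b] → w = 0.0400
R3: basic=0.40, murky=0.10; AND[a·b] → w = 0.0400
R4: ¬acidic=1−0.16=0.84, cloudy=0.10; AND[a·b] → w = 0.0840
R5: cloudy=0.10, murky=0.10; OR[a + b − a·b] → w = 0.1900
Rules with consequent 'moderate': {R1, R2} → strengths 0.1000, 0.0400
Aggregate via t-conorm [a + b − a·b]: 0.1360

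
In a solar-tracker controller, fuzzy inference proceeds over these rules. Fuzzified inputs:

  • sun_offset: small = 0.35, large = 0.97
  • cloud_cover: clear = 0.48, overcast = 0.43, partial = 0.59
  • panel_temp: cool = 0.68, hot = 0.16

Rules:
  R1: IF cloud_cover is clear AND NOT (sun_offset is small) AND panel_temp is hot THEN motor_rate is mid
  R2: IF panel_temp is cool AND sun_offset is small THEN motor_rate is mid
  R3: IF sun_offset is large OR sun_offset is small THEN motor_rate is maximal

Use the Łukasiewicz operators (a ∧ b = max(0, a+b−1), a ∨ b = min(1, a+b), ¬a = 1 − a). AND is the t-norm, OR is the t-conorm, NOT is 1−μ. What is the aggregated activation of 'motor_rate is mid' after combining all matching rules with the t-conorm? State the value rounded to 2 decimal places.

0.03

R1: clear=0.48, ¬small=1−0.35=0.65, hot=0.16; AND[max(0, a+b−1)] → w = 0.00
R2: cool=0.68, small=0.35; AND[max(0, a+b−1)] → w = 0.03
R3: large=0.97, small=0.35; OR[min(1, a+b)] → w = 1.00
Rules with consequent 'mid': {R1, R2} → strengths 0.00, 0.03
Aggregate via t-conorm [min(1, a+b)]: 0.03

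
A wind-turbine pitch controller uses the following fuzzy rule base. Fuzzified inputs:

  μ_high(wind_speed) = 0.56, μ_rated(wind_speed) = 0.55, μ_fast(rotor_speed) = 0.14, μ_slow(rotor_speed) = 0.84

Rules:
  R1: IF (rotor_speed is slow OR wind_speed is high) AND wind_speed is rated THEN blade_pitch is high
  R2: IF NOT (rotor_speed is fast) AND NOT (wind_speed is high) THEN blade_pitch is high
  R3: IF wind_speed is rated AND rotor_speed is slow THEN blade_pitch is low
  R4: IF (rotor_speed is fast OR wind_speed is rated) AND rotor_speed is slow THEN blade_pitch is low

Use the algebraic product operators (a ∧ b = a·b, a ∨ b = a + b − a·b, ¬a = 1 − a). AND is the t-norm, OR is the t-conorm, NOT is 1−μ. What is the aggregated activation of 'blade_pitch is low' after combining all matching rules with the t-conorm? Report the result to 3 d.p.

R1: (slow=0.84 OR high=0.56) = 0.9296; AND[a·b] with rated=0.55 → w = 0.5113
R2: ¬fast=1−0.14=0.86, ¬high=1−0.56=0.44; AND[a·b] → w = 0.3784
R3: rated=0.55, slow=0.84; AND[a·b] → w = 0.4620
R4: (fast=0.14 OR rated=0.55) = 0.6130; AND[a·b] with slow=0.84 → w = 0.5149
Rules with consequent 'low': {R3, R4} → strengths 0.4620, 0.5149
Aggregate via t-conorm [a + b − a·b]: 0.7390

0.739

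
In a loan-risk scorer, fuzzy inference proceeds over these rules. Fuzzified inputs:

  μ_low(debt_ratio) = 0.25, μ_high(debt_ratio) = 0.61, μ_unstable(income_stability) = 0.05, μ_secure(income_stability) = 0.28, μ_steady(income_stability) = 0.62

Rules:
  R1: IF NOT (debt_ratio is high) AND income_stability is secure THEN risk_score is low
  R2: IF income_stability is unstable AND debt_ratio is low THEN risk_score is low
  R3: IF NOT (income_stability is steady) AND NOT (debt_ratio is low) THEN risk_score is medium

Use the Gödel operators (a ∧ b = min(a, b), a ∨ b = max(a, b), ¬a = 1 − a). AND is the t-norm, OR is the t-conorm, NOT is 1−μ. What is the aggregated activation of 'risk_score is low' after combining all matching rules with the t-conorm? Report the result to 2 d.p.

R1: ¬high=1−0.61=0.39, secure=0.28; AND[min(a, b)] → w = 0.28
R2: unstable=0.05, low=0.25; AND[min(a, b)] → w = 0.05
R3: ¬steady=1−0.62=0.38, ¬low=1−0.25=0.75; AND[min(a, b)] → w = 0.38
Rules with consequent 'low': {R1, R2} → strengths 0.28, 0.05
Aggregate via t-conorm [max(a, b)]: 0.28

0.28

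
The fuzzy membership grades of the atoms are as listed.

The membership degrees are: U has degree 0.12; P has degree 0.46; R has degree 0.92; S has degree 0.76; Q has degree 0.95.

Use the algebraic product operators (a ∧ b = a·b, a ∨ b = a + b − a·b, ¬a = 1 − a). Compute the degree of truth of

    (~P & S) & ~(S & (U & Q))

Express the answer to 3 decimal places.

0.375

~P = 1 − 0.4600 = 0.5400
~P & S = a·b on (0.5400, 0.7600) = 0.4104
U & Q = a·b on (0.1200, 0.9500) = 0.1140
S & (U & Q) = a·b on (0.7600, 0.1140) = 0.0866
~(S & (U & Q)) = 1 − 0.0866 = 0.9134
(~P & S) & ~(S & (U & Q)) = a·b on (0.4104, 0.9134) = 0.3748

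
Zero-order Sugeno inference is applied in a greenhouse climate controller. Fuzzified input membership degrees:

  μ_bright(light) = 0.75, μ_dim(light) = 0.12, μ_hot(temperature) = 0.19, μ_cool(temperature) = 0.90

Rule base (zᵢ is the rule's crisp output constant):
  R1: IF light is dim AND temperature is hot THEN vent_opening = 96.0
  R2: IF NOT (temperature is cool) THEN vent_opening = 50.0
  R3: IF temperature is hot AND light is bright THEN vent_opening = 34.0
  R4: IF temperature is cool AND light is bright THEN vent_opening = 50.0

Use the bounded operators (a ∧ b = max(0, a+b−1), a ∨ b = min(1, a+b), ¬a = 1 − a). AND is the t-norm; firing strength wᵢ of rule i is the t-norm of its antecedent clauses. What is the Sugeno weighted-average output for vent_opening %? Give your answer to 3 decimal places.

50.000

R1 (z=96.0): dim=0.12, hot=0.19; AND[max(0, a+b−1)] → w = 0.00
R2 (z=50.0): ¬cool=1−0.90=0.10 → w = 0.10
R3 (z=34.0): hot=0.19, bright=0.75; AND[max(0, a+b−1)] → w = 0.00
R4 (z=50.0): cool=0.90, bright=0.75; AND[max(0, a+b−1)] → w = 0.65
Weighted average = (0.00·96.0 + 0.10·50.0 + 0.00·34.0 + 0.65·50.0) / (0.00 + 0.10 + 0.00 + 0.65)
  = 37.5000 / 0.7500 = 50.000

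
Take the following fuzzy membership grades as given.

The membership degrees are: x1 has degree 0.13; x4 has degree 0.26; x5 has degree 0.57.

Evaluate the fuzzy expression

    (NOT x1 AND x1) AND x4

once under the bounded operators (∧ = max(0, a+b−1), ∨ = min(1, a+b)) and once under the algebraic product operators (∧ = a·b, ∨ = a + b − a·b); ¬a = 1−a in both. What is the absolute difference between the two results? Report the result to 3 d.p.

0.029

Under bounded:
  NOT x1 = 1 − 0.13 = 0.87
  NOT x1 AND x1 = max(0, a+b−1) on (0.87, 0.13) = 0.00
  (NOT x1 AND x1) AND x4 = max(0, a+b−1) on (0.00, 0.26) = 0.00
  → value = 0.0000
Under algebraic product:
  NOT x1 = 1 − 0.1300 = 0.8700
  NOT x1 AND x1 = a·b on (0.8700, 0.1300) = 0.1131
  (NOT x1 AND x1) AND x4 = a·b on (0.1131, 0.2600) = 0.0294
  → value = 0.0294
|0.0000 − 0.0294| = 0.029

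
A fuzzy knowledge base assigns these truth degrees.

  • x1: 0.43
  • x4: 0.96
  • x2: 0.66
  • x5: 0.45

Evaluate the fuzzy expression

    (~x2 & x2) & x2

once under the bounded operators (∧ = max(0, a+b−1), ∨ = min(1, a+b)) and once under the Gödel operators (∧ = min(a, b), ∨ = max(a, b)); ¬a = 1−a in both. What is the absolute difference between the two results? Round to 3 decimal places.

0.340

Under bounded:
  ~x2 = 1 − 0.66 = 0.34
  ~x2 & x2 = max(0, a+b−1) on (0.34, 0.66) = 0.00
  (~x2 & x2) & x2 = max(0, a+b−1) on (0.00, 0.66) = 0.00
  → value = 0.0000
Under Gödel:
  ~x2 = 1 − 0.66 = 0.34
  ~x2 & x2 = min(a, b) on (0.34, 0.66) = 0.34
  (~x2 & x2) & x2 = min(a, b) on (0.34, 0.66) = 0.34
  → value = 0.3400
|0.0000 − 0.3400| = 0.340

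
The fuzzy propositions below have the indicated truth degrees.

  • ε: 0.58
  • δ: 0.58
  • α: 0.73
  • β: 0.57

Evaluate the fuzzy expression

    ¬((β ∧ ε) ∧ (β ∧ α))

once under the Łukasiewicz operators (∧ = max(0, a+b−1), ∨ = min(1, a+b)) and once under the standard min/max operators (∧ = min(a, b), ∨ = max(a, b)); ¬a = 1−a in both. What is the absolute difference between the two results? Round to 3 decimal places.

0.570

Under Łukasiewicz:
  β ∧ ε = max(0, a+b−1) on (0.57, 0.58) = 0.15
  β ∧ α = max(0, a+b−1) on (0.57, 0.73) = 0.30
  (β ∧ ε) ∧ (β ∧ α) = max(0, a+b−1) on (0.15, 0.30) = 0.00
  ¬((β ∧ ε) ∧ (β ∧ α)) = 1 − 0.00 = 1.00
  → value = 1.0000
Under standard min/max:
  β ∧ ε = min(a, b) on (0.57, 0.58) = 0.57
  β ∧ α = min(a, b) on (0.57, 0.73) = 0.57
  (β ∧ ε) ∧ (β ∧ α) = min(a, b) on (0.57, 0.57) = 0.57
  ¬((β ∧ ε) ∧ (β ∧ α)) = 1 − 0.57 = 0.43
  → value = 0.4300
|1.0000 − 0.4300| = 0.570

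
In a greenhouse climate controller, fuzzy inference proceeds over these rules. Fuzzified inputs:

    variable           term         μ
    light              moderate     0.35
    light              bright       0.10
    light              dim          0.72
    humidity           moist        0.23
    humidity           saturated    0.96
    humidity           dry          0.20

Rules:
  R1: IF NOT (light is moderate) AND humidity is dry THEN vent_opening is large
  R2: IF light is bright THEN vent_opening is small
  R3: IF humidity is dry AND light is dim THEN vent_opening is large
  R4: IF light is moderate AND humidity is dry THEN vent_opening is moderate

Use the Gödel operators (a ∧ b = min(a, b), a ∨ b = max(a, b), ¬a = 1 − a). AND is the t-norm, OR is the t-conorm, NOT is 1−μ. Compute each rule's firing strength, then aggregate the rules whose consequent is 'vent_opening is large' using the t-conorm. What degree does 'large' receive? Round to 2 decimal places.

R1: ¬moderate=1−0.35=0.65, dry=0.20; AND[min(a, b)] → w = 0.20
R2: bright=0.10 → w = 0.10
R3: dry=0.20, dim=0.72; AND[min(a, b)] → w = 0.20
R4: moderate=0.35, dry=0.20; AND[min(a, b)] → w = 0.20
Rules with consequent 'large': {R1, R3} → strengths 0.20, 0.20
Aggregate via t-conorm [max(a, b)]: 0.20

0.20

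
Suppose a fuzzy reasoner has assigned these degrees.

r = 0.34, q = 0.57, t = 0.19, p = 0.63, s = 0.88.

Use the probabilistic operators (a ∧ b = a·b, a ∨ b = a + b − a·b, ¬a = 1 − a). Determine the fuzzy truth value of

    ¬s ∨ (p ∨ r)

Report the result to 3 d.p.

0.785

¬s = 1 − 0.8800 = 0.1200
p ∨ r = a + b − a·b on (0.6300, 0.3400) = 0.7558
¬s ∨ (p ∨ r) = a + b − a·b on (0.1200, 0.7558) = 0.7851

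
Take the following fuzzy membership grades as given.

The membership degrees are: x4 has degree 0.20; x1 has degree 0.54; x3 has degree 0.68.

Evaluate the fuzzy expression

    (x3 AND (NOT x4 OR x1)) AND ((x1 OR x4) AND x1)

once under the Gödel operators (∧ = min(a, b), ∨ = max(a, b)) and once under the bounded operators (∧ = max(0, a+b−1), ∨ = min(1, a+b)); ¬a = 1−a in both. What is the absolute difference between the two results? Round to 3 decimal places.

0.540

Under Gödel:
  NOT x4 = 1 − 0.20 = 0.80
  NOT x4 OR x1 = max(a, b) on (0.80, 0.54) = 0.80
  x3 AND (NOT x4 OR x1) = min(a, b) on (0.68, 0.80) = 0.68
  x1 OR x4 = max(a, b) on (0.54, 0.20) = 0.54
  (x1 OR x4) AND x1 = min(a, b) on (0.54, 0.54) = 0.54
  (x3 AND (NOT x4 OR x1)) AND ((x1 OR x4) AND x1) = min(a, b) on (0.68, 0.54) = 0.54
  → value = 0.5400
Under bounded:
  NOT x4 = 1 − 0.20 = 0.80
  NOT x4 OR x1 = min(1, a+b) on (0.80, 0.54) = 1.00
  x3 AND (NOT x4 OR x1) = max(0, a+b−1) on (0.68, 1.00) = 0.68
  x1 OR x4 = min(1, a+b) on (0.54, 0.20) = 0.74
  (x1 OR x4) AND x1 = max(0, a+b−1) on (0.74, 0.54) = 0.28
  (x3 AND (NOT x4 OR x1)) AND ((x1 OR x4) AND x1) = max(0, a+b−1) on (0.68, 0.28) = 0.00
  → value = 0.0000
|0.5400 − 0.0000| = 0.540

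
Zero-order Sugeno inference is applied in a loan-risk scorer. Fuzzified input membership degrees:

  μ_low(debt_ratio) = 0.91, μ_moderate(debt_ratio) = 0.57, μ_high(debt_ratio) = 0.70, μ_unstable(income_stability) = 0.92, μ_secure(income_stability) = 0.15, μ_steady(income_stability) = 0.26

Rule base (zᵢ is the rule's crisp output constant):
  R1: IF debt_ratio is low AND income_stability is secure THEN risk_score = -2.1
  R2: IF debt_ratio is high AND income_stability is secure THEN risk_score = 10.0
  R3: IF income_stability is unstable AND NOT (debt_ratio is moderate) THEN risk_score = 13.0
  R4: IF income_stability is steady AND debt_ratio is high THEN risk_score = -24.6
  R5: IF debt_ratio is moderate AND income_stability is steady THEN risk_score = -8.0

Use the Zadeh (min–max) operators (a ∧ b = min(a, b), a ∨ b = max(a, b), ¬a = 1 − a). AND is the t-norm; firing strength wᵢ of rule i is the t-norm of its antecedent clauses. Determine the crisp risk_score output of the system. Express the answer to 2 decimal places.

R1 (z=-2.1): low=0.91, secure=0.15; AND[min(a, b)] → w = 0.15
R2 (z=10.0): high=0.70, secure=0.15; AND[min(a, b)] → w = 0.15
R3 (z=13.0): unstable=0.92, ¬moderate=1−0.57=0.43; AND[min(a, b)] → w = 0.43
R4 (z=-24.6): steady=0.26, high=0.70; AND[min(a, b)] → w = 0.26
R5 (z=-8.0): moderate=0.57, steady=0.26; AND[min(a, b)] → w = 0.26
Weighted average = (0.15·-2.1 + 0.15·10.0 + 0.43·13.0 + 0.26·-24.6 + 0.26·-8.0) / (0.15 + 0.15 + 0.43 + 0.26 + 0.26)
  = -1.7010 / 1.2500 = -1.36

-1.36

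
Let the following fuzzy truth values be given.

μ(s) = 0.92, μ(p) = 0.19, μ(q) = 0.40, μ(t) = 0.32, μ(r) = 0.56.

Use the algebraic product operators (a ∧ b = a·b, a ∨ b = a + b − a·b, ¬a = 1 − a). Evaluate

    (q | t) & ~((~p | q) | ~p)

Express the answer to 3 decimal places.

0.013

q | t = a + b − a·b on (0.4000, 0.3200) = 0.5920
~p = 1 − 0.1900 = 0.8100
~p | q = a + b − a·b on (0.8100, 0.4000) = 0.8860
~p = 1 − 0.1900 = 0.8100
(~p | q) | ~p = a + b − a·b on (0.8860, 0.8100) = 0.9783
~((~p | q) | ~p) = 1 − 0.9783 = 0.0217
(q | t) & ~((~p | q) | ~p) = a·b on (0.5920, 0.0217) = 0.0128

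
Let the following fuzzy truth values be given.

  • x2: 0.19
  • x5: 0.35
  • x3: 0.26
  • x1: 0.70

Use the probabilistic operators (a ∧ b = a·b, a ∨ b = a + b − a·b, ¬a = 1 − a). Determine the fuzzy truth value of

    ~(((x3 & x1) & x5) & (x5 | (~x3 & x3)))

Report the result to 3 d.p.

x3 & x1 = a·b on (0.2600, 0.7000) = 0.1820
(x3 & x1) & x5 = a·b on (0.1820, 0.3500) = 0.0637
~x3 = 1 − 0.2600 = 0.7400
~x3 & x3 = a·b on (0.7400, 0.2600) = 0.1924
x5 | (~x3 & x3) = a + b − a·b on (0.3500, 0.1924) = 0.4751
((x3 & x1) & x5) & (x5 | (~x3 & x3)) = a·b on (0.0637, 0.4751) = 0.0303
~(((x3 & x1) & x5) & (x5 | (~x3 & x3))) = 1 − 0.0303 = 0.9697

0.970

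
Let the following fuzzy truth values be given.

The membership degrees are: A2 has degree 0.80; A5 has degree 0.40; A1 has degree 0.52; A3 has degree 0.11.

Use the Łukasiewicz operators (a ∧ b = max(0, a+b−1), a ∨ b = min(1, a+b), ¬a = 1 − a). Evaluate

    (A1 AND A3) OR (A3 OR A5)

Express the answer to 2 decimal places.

A1 AND A3 = max(0, a+b−1) on (0.52, 0.11) = 0.00
A3 OR A5 = min(1, a+b) on (0.11, 0.40) = 0.51
(A1 AND A3) OR (A3 OR A5) = min(1, a+b) on (0.00, 0.51) = 0.51

0.51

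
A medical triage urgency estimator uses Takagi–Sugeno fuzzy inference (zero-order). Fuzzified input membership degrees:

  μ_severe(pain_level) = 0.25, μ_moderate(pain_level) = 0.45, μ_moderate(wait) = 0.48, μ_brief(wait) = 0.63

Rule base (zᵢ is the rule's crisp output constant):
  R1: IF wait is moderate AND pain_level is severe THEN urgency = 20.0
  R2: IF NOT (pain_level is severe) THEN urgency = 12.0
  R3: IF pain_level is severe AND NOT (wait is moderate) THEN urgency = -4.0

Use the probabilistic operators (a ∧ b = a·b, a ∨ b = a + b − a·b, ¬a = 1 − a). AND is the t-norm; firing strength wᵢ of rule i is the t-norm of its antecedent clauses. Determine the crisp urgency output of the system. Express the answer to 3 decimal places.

R1 (z=20.0): moderate=0.48, severe=0.25; AND[a·b] → w = 0.1200
R2 (z=12.0): ¬severe=1−0.25=0.75 → w = 0.7500
R3 (z=-4.0): severe=0.25, ¬moderate=1−0.48=0.52; AND[a·b] → w = 0.1300
Weighted average = (0.1200·20.0 + 0.7500·12.0 + 0.1300·-4.0) / (0.1200 + 0.7500 + 0.1300)
  = 10.8800 / 1.0000 = 10.880

10.880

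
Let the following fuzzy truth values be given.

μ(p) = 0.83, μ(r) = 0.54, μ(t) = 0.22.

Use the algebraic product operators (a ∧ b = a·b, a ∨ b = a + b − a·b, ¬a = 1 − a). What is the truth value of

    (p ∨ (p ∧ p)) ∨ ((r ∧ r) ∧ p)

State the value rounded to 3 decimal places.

p ∧ p = a·b on (0.8300, 0.8300) = 0.6889
p ∨ (p ∧ p) = a + b − a·b on (0.8300, 0.6889) = 0.9471
r ∧ r = a·b on (0.5400, 0.5400) = 0.2916
(r ∧ r) ∧ p = a·b on (0.2916, 0.8300) = 0.2420
(p ∨ (p ∧ p)) ∨ ((r ∧ r) ∧ p) = a + b − a·b on (0.9471, 0.2420) = 0.9599

0.960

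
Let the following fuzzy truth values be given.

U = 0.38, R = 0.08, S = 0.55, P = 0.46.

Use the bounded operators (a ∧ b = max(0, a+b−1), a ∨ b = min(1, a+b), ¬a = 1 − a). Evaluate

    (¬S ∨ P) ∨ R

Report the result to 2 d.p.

0.99

¬S = 1 − 0.55 = 0.45
¬S ∨ P = min(1, a+b) on (0.45, 0.46) = 0.91
(¬S ∨ P) ∨ R = min(1, a+b) on (0.91, 0.08) = 0.99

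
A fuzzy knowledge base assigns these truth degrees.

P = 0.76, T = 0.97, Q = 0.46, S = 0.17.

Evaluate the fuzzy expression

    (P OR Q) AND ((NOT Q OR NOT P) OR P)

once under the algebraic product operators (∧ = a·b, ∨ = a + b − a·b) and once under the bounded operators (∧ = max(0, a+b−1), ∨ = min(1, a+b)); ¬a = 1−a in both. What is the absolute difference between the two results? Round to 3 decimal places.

0.203

Under algebraic product:
  P OR Q = a + b − a·b on (0.7600, 0.4600) = 0.8704
  NOT Q = 1 − 0.4600 = 0.5400
  NOT P = 1 − 0.7600 = 0.2400
  NOT Q OR NOT P = a + b − a·b on (0.5400, 0.2400) = 0.6504
  (NOT Q OR NOT P) OR P = a + b − a·b on (0.6504, 0.7600) = 0.9161
  (P OR Q) AND ((NOT Q OR NOT P) OR P) = a·b on (0.8704, 0.9161) = 0.7974
  → value = 0.7974
Under bounded:
  P OR Q = min(1, a+b) on (0.76, 0.46) = 1.00
  NOT Q = 1 − 0.46 = 0.54
  NOT P = 1 − 0.76 = 0.24
  NOT Q OR NOT P = min(1, a+b) on (0.54, 0.24) = 0.78
  (NOT Q OR NOT P) OR P = min(1, a+b) on (0.78, 0.76) = 1.00
  (P OR Q) AND ((NOT Q OR NOT P) OR P) = max(0, a+b−1) on (1.00, 1.00) = 1.00
  → value = 1.0000
|0.7974 − 1.0000| = 0.203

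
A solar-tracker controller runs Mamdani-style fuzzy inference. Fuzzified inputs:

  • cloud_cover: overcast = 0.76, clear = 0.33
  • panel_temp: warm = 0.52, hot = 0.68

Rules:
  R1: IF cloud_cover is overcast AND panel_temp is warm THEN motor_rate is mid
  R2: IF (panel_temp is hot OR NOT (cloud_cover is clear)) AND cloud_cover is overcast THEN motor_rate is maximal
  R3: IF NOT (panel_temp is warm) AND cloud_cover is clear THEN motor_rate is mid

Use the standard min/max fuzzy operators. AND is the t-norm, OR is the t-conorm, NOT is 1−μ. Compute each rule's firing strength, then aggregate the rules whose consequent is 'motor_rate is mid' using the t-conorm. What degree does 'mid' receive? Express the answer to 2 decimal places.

0.52

R1: overcast=0.76, warm=0.52; AND[min(a, b)] → w = 0.52
R2: (hot=0.68 OR ¬clear=1−0.33=0.67) = 0.68; AND[min(a, b)] with overcast=0.76 → w = 0.68
R3: ¬warm=1−0.52=0.48, clear=0.33; AND[min(a, b)] → w = 0.33
Rules with consequent 'mid': {R1, R3} → strengths 0.52, 0.33
Aggregate via t-conorm [max(a, b)]: 0.52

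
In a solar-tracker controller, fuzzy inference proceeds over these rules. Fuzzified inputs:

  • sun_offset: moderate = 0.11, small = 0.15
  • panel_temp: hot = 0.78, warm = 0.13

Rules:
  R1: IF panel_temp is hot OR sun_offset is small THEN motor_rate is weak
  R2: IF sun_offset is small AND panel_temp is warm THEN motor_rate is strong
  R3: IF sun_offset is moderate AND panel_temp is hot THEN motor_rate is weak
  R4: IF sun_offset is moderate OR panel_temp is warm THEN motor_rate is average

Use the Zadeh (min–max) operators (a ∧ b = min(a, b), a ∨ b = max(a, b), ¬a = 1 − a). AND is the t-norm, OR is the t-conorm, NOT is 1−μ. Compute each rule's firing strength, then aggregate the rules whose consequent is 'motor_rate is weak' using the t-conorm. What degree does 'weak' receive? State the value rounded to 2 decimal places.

R1: hot=0.78, small=0.15; OR[max(a, b)] → w = 0.78
R2: small=0.15, warm=0.13; AND[min(a, b)] → w = 0.13
R3: moderate=0.11, hot=0.78; AND[min(a, b)] → w = 0.11
R4: moderate=0.11, warm=0.13; OR[max(a, b)] → w = 0.13
Rules with consequent 'weak': {R1, R3} → strengths 0.78, 0.11
Aggregate via t-conorm [max(a, b)]: 0.78

0.78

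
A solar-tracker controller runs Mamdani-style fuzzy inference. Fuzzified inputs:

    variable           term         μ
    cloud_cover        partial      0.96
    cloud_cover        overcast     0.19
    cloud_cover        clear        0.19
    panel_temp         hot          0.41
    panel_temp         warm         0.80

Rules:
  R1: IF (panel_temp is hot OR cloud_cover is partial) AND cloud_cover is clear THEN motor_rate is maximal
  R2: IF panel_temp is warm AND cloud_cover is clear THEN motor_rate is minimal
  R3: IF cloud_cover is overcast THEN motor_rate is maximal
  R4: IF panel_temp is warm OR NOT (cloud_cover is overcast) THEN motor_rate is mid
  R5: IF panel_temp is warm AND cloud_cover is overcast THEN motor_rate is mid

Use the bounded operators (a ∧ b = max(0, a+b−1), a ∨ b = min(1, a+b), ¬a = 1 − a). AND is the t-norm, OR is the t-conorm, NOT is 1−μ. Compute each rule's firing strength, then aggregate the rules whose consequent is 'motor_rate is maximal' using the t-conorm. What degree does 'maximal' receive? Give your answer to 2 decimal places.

0.38

R1: (hot=0.41 OR partial=0.96) = 1.00; AND[max(0, a+b−1)] with clear=0.19 → w = 0.19
R2: warm=0.80, clear=0.19; AND[max(0, a+b−1)] → w = 0.00
R3: overcast=0.19 → w = 0.19
R4: warm=0.80, ¬overcast=1−0.19=0.81; OR[min(1, a+b)] → w = 1.00
R5: warm=0.80, overcast=0.19; AND[max(0, a+b−1)] → w = 0.00
Rules with consequent 'maximal': {R1, R3} → strengths 0.19, 0.19
Aggregate via t-conorm [min(1, a+b)]: 0.38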